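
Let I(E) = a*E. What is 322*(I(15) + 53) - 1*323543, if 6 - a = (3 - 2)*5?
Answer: -301647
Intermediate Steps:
a = 1 (a = 6 - (3 - 2)*5 = 6 - 5 = 1)
I(E) = E (I(E) = 1*E = E)
322*(I(15) + 53) - 1*323543 = 322*(15 + 53) - 1*323543 = 322*68 - 323543 = 21896 - 323543 = -301647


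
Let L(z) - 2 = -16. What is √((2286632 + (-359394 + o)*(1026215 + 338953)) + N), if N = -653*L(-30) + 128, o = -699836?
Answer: I*√1446024604738 ≈ 1.2025e+6*I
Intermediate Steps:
L(z) = -14 (L(z) = 2 - 16 = -14)
N = 9270 (N = -653*(-14) + 128 = 9142 + 128 = 9270)
√((2286632 + (-359394 + o)*(1026215 + 338953)) + N) = √((2286632 + (-359394 - 699836)*(1026215 + 338953)) + 9270) = √((2286632 - 1059230*1365168) + 9270) = √((2286632 - 1446026900640) + 9270) = √(-1446024614008 + 9270) = √(-1446024604738) = I*√1446024604738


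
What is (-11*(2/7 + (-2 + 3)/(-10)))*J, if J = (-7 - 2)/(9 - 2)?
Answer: 1287/490 ≈ 2.6265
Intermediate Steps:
J = -9/7 ≈ -1.2857
(-11*(2/7 + (-2 + 3)/(-10)))*J = -11*(2/7 + (-2 + 3)/(-10))*(-9/7) = -11*(2*(1/7) + 1*(-1/10))*(-9/7) = -11*(2/7 - 1/10)*(-9/7) = -11*13/70*(-9/7) = -143/70*(-9/7) = 1287/490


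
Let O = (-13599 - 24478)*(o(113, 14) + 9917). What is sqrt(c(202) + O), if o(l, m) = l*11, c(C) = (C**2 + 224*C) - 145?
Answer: I*sqrt(424853413) ≈ 20612.0*I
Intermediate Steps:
c(C) = -145 + C**2 + 224*C
o(l, m) = 11*l
O = -424939320 (O = (-13599 - 24478)*(11*113 + 9917) = -38077*(1243 + 9917) = -38077*11160 = -424939320)
sqrt(c(202) + O) = sqrt((-145 + 202**2 + 224*202) - 424939320) = sqrt((-145 + 40804 + 45248) - 424939320) = sqrt(85907 - 424939320) = sqrt(-424853413) = I*sqrt(424853413)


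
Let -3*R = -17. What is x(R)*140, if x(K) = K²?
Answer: 40460/9 ≈ 4495.6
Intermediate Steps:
R = 17/3 (R = -⅓*(-17) = 17/3 ≈ 5.6667)
x(R)*140 = (17/3)²*140 = (289/9)*140 = 40460/9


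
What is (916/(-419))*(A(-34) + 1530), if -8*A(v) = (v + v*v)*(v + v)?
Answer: -10137372/419 ≈ -24194.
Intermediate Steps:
A(v) = -v*(v + v²)/4 (A(v) = -(v + v*v)*(v + v)/8 = -(v + v²)*2*v/8 = -v*(v + v²)/4)
(916/(-419))*(A(-34) + 1530) = (916/(-419))*((¼)*(-34)²*(-1 - 1*(-34)) + 1530) = (916*(-1/419))*((¼)*1156*(-1 + 34) + 1530) = -916*((¼)*1156*33 + 1530)/419 = -916*(9537 + 1530)/419 = -916/419*11067 = -10137372/419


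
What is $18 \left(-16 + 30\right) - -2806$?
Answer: $3058$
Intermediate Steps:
$18 \left(-16 + 30\right) - -2806 = 18 \cdot 14 + 2806 = 252 + 2806 = 3058$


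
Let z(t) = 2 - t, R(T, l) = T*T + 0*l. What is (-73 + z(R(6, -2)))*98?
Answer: -10486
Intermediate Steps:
R(T, l) = T**2 (R(T, l) = T**2 + 0 = T**2)
(-73 + z(R(6, -2)))*98 = (-73 + (2 - 1*6**2))*98 = (-73 + (2 - 1*36))*98 = (-73 + (2 - 36))*98 = (-73 - 34)*98 = -107*98 = -10486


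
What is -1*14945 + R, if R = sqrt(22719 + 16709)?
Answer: -14945 + 2*sqrt(9857) ≈ -14746.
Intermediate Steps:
R = 2*sqrt(9857) (R = sqrt(39428) = 2*sqrt(9857) ≈ 198.56)
-1*14945 + R = -1*14945 + 2*sqrt(9857) = -14945 + 2*sqrt(9857)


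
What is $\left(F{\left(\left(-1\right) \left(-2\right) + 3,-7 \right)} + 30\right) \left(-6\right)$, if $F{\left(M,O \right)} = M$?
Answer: $-210$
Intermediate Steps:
$\left(F{\left(\left(-1\right) \left(-2\right) + 3,-7 \right)} + 30\right) \left(-6\right) = \left(\left(\left(-1\right) \left(-2\right) + 3\right) + 30\right) \left(-6\right) = \left(\left(2 + 3\right) + 30\right) \left(-6\right) = \left(5 + 30\right) \left(-6\right) = 35 \left(-6\right) = -210$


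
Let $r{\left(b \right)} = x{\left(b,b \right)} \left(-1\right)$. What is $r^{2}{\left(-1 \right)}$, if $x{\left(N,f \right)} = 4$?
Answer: $16$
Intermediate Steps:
$r{\left(b \right)} = -4$ ($r{\left(b \right)} = 4 \left(-1\right) = -4$)
$r^{2}{\left(-1 \right)} = \left(-4\right)^{2} = 16$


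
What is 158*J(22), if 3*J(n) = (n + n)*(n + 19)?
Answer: 285032/3 ≈ 95011.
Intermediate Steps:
J(n) = 2*n*(19 + n)/3 (J(n) = ((n + n)*(n + 19))/3 = ((2*n)*(19 + n))/3 = (2*n*(19 + n))/3 = 2*n*(19 + n)/3)
158*J(22) = 158*((2/3)*22*(19 + 22)) = 158*((2/3)*22*41) = 158*(1804/3) = 285032/3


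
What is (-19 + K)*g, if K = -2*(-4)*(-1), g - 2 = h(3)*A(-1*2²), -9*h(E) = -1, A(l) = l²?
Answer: -102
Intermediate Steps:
h(E) = ⅑ (h(E) = -⅑*(-1) = ⅑)
g = 34/9 (g = 2 + (-1*2²)²/9 = 2 + (-1*4)²/9 = 2 + (⅑)*(-4)² = 2 + (⅑)*16 = 2 + 16/9 = 34/9 ≈ 3.7778)
K = -8 (K = 8*(-1) = -8)
(-19 + K)*g = (-19 - 8)*(34/9) = -27*34/9 = -102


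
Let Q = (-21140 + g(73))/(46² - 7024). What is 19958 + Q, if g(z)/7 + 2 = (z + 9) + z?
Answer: 97973933/4908 ≈ 19962.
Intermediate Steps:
g(z) = 49 + 14*z (g(z) = -14 + 7*((z + 9) + z) = -14 + 7*((9 + z) + z) = -14 + 7*(9 + 2*z) = -14 + (63 + 14*z) = 49 + 14*z)
Q = 20069/4908 (Q = (-21140 + (49 + 14*73))/(46² - 7024) = (-21140 + (49 + 1022))/(2116 - 7024) = (-21140 + 1071)/(-4908) = -20069*(-1/4908) = 20069/4908 ≈ 4.0890)
19958 + Q = 19958 + 20069/4908 = 97973933/4908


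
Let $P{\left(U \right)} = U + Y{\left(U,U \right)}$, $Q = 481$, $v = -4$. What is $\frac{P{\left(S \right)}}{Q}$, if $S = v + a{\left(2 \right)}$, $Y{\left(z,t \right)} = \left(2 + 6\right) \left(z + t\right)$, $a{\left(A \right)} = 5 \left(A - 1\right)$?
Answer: $\frac{17}{481} \approx 0.035343$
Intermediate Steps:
$a{\left(A \right)} = -5 + 5 A$ ($a{\left(A \right)} = 5 \left(-1 + A\right) = -5 + 5 A$)
$Y{\left(z,t \right)} = 8 t + 8 z$ ($Y{\left(z,t \right)} = 8 \left(t + z\right) = 8 t + 8 z$)
$S = 1$ ($S = -4 + \left(-5 + 5 \cdot 2\right) = -4 + \left(-5 + 10\right) = -4 + 5 = 1$)
$P{\left(U \right)} = 17 U$ ($P{\left(U \right)} = U + \left(8 U + 8 U\right) = U + 16 U = 17 U$)
$\frac{P{\left(S \right)}}{Q} = \frac{17 \cdot 1}{481} = 17 \cdot \frac{1}{481} = \frac{17}{481}$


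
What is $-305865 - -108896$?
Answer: $-196969$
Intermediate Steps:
$-305865 - -108896 = -305865 + \left(-44824 + 153720\right) = -305865 + 108896 = -196969$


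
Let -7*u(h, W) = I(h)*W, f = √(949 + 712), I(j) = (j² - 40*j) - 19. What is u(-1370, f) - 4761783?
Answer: -4761783 - 1931681*√1661/7 ≈ -1.6008e+7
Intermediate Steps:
I(j) = -19 + j² - 40*j
f = √1661 ≈ 40.755
u(h, W) = -W*(-19 + h² - 40*h)/7 (u(h, W) = -(-19 + h² - 40*h)*W/7 = -W*(-19 + h² - 40*h)/7)
u(-1370, f) - 4761783 = √1661*(19 - 1*(-1370)² + 40*(-1370))/7 - 4761783 = √1661*(19 - 1*1876900 - 54800)/7 - 4761783 = √1661*(19 - 1876900 - 54800)/7 - 4761783 = (⅐)*√1661*(-1931681) - 4761783 = -1931681*√1661/7 - 4761783 = -4761783 - 1931681*√1661/7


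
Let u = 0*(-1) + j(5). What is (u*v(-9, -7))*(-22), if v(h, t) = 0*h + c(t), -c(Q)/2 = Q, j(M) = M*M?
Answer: -7700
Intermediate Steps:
j(M) = M²
c(Q) = -2*Q
v(h, t) = -2*t (v(h, t) = 0*h - 2*t = 0 - 2*t = -2*t)
u = 25 (u = 0*(-1) + 5² = 0 + 25 = 25)
(u*v(-9, -7))*(-22) = (25*(-2*(-7)))*(-22) = (25*14)*(-22) = 350*(-22) = -7700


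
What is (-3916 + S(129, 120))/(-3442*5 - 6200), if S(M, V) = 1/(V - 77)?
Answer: 168387/1006630 ≈ 0.16728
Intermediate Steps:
S(M, V) = 1/(-77 + V)
(-3916 + S(129, 120))/(-3442*5 - 6200) = (-3916 + 1/(-77 + 120))/(-3442*5 - 6200) = (-3916 + 1/43)/(-17210 - 6200) = (-3916 + 1/43)/(-23410) = -168387/43*(-1/23410) = 168387/1006630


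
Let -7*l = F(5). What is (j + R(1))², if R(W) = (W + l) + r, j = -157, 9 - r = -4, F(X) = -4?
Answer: 994009/49 ≈ 20286.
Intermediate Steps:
r = 13 (r = 9 - 1*(-4) = 9 + 4 = 13)
l = 4/7 (l = -⅐*(-4) = 4/7 ≈ 0.57143)
R(W) = 95/7 + W (R(W) = (W + 4/7) + 13 = (4/7 + W) + 13 = 95/7 + W)
(j + R(1))² = (-157 + (95/7 + 1))² = (-157 + 102/7)² = (-997/7)² = 994009/49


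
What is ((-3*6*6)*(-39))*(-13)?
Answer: -54756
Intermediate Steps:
((-3*6*6)*(-39))*(-13) = (-18*6*(-39))*(-13) = -108*(-39)*(-13) = 4212*(-13) = -54756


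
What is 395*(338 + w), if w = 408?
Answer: 294670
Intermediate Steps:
395*(338 + w) = 395*(338 + 408) = 395*746 = 294670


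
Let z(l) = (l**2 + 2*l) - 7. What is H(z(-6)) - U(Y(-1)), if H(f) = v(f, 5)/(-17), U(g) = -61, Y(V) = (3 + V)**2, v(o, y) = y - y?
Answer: 61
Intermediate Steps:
v(o, y) = 0
z(l) = -7 + l**2 + 2*l
H(f) = 0 (H(f) = 0/(-17) = 0*(-1/17) = 0)
H(z(-6)) - U(Y(-1)) = 0 - 1*(-61) = 0 + 61 = 61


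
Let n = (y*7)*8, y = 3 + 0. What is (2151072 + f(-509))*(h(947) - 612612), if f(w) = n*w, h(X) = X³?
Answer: 1752969532901160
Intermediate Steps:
y = 3
n = 168 (n = (3*7)*8 = 21*8 = 168)
f(w) = 168*w
(2151072 + f(-509))*(h(947) - 612612) = (2151072 + 168*(-509))*(947³ - 612612) = (2151072 - 85512)*(849278123 - 612612) = 2065560*848665511 = 1752969532901160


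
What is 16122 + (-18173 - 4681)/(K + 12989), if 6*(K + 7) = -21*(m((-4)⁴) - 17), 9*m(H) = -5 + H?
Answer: 1877926704/116495 ≈ 16120.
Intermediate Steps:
m(H) = -5/9 + H/9 (m(H) = (-5 + H)/9 = -5/9 + H/9)
K = -406/9 (K = -7 + (-21*((-5/9 + (⅑)*(-4)⁴) - 17))/6 = -7 + (-21*((-5/9 + (⅑)*256) - 17))/6 = -7 + (-21*((-5/9 + 256/9) - 17))/6 = -7 + (-21*(251/9 - 17))/6 = -7 + (-21*98/9)/6 = -7 + (⅙)*(-686/3) = -7 - 343/9 = -406/9 ≈ -45.111)
16122 + (-18173 - 4681)/(K + 12989) = 16122 + (-18173 - 4681)/(-406/9 + 12989) = 16122 - 22854/116495/9 = 16122 - 22854*9/116495 = 16122 - 205686/116495 = 1877926704/116495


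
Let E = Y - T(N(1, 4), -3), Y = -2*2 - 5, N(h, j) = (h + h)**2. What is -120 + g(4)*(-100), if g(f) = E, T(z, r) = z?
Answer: 1180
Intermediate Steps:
N(h, j) = 4*h**2 (N(h, j) = (2*h)**2 = 4*h**2)
Y = -9 (Y = -4 - 5 = -9)
E = -13 (E = -9 - 4*1**2 = -9 - 4 = -13)
g(f) = -13
-120 + g(4)*(-100) = -120 - 13*(-100) = -120 + 1300 = 1180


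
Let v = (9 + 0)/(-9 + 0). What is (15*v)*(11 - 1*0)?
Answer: -165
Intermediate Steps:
v = -1 (v = 9/(-9) = 9*(-⅑) = -1)
(15*v)*(11 - 1*0) = (15*(-1))*(11 - 1*0) = -15*(11 + 0) = -15*11 = -165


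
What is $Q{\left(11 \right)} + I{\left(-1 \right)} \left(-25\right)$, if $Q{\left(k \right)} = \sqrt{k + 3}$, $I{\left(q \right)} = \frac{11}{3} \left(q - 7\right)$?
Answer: $\frac{2200}{3} + \sqrt{14} \approx 737.08$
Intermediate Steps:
$I{\left(q \right)} = - \frac{77}{3} + \frac{11 q}{3}$ ($I{\left(q \right)} = 11 \cdot \frac{1}{3} \left(-7 + q\right) = \frac{11 \left(-7 + q\right)}{3} = - \frac{77}{3} + \frac{11 q}{3}$)
$Q{\left(k \right)} = \sqrt{3 + k}$
$Q{\left(11 \right)} + I{\left(-1 \right)} \left(-25\right) = \sqrt{3 + 11} + \left(- \frac{77}{3} + \frac{11}{3} \left(-1\right)\right) \left(-25\right) = \sqrt{14} + \left(- \frac{77}{3} - \frac{11}{3}\right) \left(-25\right) = \sqrt{14} - - \frac{2200}{3} = \sqrt{14} + \frac{2200}{3} = \frac{2200}{3} + \sqrt{14}$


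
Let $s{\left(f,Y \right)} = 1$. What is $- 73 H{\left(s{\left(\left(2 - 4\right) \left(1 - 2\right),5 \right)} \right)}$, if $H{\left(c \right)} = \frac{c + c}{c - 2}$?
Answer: $146$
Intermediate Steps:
$H{\left(c \right)} = \frac{2 c}{-2 + c}$
$- 73 H{\left(s{\left(\left(2 - 4\right) \left(1 - 2\right),5 \right)} \right)} = - 73 \cdot 2 \cdot 1 \frac{1}{-2 + 1} = - 73 \cdot 2 \cdot 1 \frac{1}{-1} = - 73 \cdot 2 \cdot 1 \left(-1\right) = \left(-73\right) \left(-2\right) = 146$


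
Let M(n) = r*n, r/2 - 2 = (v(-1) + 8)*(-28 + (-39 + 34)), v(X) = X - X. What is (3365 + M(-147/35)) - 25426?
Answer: -99301/5 ≈ -19860.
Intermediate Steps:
v(X) = 0
r = -524 (r = 4 + 2*((0 + 8)*(-28 + (-39 + 34))) = 4 + 2*(8*(-28 - 5)) = 4 + 2*(8*(-33)) = 4 + 2*(-264) = 4 - 528 = -524)
M(n) = -524*n
(3365 + M(-147/35)) - 25426 = (3365 - (-77028)/35) - 25426 = (3365 - 524*(-21/5)) - 25426 = (3365 + 11004/5) - 25426 = 27829/5 - 25426 = -99301/5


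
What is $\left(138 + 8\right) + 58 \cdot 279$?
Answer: $16328$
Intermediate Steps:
$\left(138 + 8\right) + 58 \cdot 279 = 146 + 16182 = 16328$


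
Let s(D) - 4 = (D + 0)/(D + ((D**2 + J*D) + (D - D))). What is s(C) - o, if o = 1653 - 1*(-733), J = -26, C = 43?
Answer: -42875/18 ≈ -2381.9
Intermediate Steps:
o = 2386 (o = 1653 + 733 = 2386)
s(D) = 4 + D/(D**2 - 25*D) (s(D) = 4 + (D + 0)/(D + ((D**2 - 26*D) + (D - D))) = 4 + D/(D + ((D**2 - 26*D) + 0)) = 4 + D/(D + (D**2 - 26*D)) = 4 + D/(D**2 - 25*D))
s(C) - o = (-99 + 4*43)/(-25 + 43) - 1*2386 = (-99 + 172)/18 - 2386 = (1/18)*73 - 2386 = 73/18 - 2386 = -42875/18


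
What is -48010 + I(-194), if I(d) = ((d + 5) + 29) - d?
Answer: -47976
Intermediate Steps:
I(d) = 34 (I(d) = ((5 + d) + 29) - d = (34 + d) - d = 34)
-48010 + I(-194) = -48010 + 34 = -47976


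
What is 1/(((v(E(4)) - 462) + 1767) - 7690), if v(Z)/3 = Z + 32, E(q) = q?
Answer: -1/6277 ≈ -0.00015931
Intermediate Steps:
v(Z) = 96 + 3*Z (v(Z) = 3*(Z + 32) = 3*(32 + Z) = 96 + 3*Z)
1/(((v(E(4)) - 462) + 1767) - 7690) = 1/((((96 + 3*4) - 462) + 1767) - 7690) = 1/((((96 + 12) - 462) + 1767) - 7690) = 1/(((108 - 462) + 1767) - 7690) = 1/((-354 + 1767) - 7690) = 1/(1413 - 7690) = 1/(-6277) = -1/6277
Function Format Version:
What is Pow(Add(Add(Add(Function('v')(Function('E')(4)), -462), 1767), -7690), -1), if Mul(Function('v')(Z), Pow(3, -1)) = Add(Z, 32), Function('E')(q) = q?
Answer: Rational(-1, 6277) ≈ -0.00015931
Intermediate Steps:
Function('v')(Z) = Add(96, Mul(3, Z)) (Function('v')(Z) = Mul(3, Add(Z, 32)) = Mul(3, Add(32, Z)) = Add(96, Mul(3, Z)))
Pow(Add(Add(Add(Function('v')(Function('E')(4)), -462), 1767), -7690), -1) = Pow(Add(Add(Add(Add(96, Mul(3, 4)), -462), 1767), -7690), -1) = Pow(Add(Add(Add(Add(96, 12), -462), 1767), -7690), -1) = Pow(Add(Add(Add(108, -462), 1767), -7690), -1) = Pow(Add(Add(-354, 1767), -7690), -1) = Pow(Add(1413, -7690), -1) = Pow(-6277, -1) = Rational(-1, 6277)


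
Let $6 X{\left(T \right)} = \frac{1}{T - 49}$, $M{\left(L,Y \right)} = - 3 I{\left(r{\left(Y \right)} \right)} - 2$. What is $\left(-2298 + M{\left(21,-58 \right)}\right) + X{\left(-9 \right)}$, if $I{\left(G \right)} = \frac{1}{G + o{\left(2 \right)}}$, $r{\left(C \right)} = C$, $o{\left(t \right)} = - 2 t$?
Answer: $- \frac{24811909}{10788} \approx -2300.0$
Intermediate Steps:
$I{\left(G \right)} = \frac{1}{-4 + G}$ ($I{\left(G \right)} = \frac{1}{G - 4} = \frac{1}{-4 + G}$)
$M{\left(L,Y \right)} = -2 - \frac{3}{-4 + Y}$ ($M{\left(L,Y \right)} = - \frac{3}{-4 + Y} - 2 = -2 - \frac{3}{-4 + Y}$)
$X{\left(T \right)} = \frac{1}{6 \left(-49 + T\right)}$ ($X{\left(T \right)} = \frac{1}{6 \left(T - 49\right)} = \frac{1}{6 \left(-49 + T\right)}$)
$\left(-2298 + M{\left(21,-58 \right)}\right) + X{\left(-9 \right)} = \left(-2298 + \frac{5 - -116}{-4 - 58}\right) + \frac{1}{6 \left(-49 - 9\right)} = \left(-2298 + \frac{5 + 116}{-62}\right) + \frac{1}{6 \left(-58\right)} = \left(-2298 - \frac{121}{62}\right) + \frac{1}{6} \left(- \frac{1}{58}\right) = \left(-2298 - \frac{121}{62}\right) - \frac{1}{348} = - \frac{142597}{62} - \frac{1}{348} = - \frac{24811909}{10788}$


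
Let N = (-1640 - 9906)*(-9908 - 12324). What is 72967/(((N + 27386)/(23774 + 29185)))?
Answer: 1288086451/85572686 ≈ 15.053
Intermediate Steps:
N = 256690672 (N = -11546*(-22232) = 256690672)
72967/(((N + 27386)/(23774 + 29185))) = 72967/(((256690672 + 27386)/(23774 + 29185))) = 72967/((256718058/52959)) = 72967/((256718058*(1/52959))) = 72967/(85572686/17653) = 72967*(17653/85572686) = 1288086451/85572686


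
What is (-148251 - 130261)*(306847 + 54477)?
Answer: -100633069888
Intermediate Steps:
(-148251 - 130261)*(306847 + 54477) = -278512*361324 = -100633069888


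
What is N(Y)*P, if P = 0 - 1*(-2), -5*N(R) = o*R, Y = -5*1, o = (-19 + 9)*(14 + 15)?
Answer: -580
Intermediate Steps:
o = -290 (o = -10*29 = -290)
Y = -5
N(R) = 58*R (N(R) = -(-58)*R = 58*R)
P = 2 (P = 0 + 2 = 2)
N(Y)*P = (58*(-5))*2 = -290*2 = -580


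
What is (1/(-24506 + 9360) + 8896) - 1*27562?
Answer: -282715237/15146 ≈ -18666.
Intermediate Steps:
(1/(-24506 + 9360) + 8896) - 1*27562 = (1/(-15146) + 8896) - 27562 = (-1/15146 + 8896) - 27562 = 134738815/15146 - 27562 = -282715237/15146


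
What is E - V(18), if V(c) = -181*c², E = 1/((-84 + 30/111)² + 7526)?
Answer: 1167056534881/19900698 ≈ 58644.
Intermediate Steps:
E = 1369/19900698 (E = 1/((-84 + 30*(1/111))² + 7526) = 1/((-84 + 10/37)² + 7526) = 1/((-3098/37)² + 7526) = 1/(9597604/1369 + 7526) = 1/(19900698/1369) = 1369/19900698 ≈ 6.8792e-5)
E - V(18) = 1369/19900698 - (-181)*18² = 1369/19900698 - (-181)*324 = 1369/19900698 - 1*(-58644) = 1369/19900698 + 58644 = 1167056534881/19900698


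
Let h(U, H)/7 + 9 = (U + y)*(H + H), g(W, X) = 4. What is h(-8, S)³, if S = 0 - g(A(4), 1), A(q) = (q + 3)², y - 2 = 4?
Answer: 117649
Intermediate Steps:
y = 6 (y = 2 + 4 = 6)
A(q) = (3 + q)²
S = -4 (S = 0 - 1*4 = 0 - 4 = -4)
h(U, H) = -63 + 14*H*(6 + U) (h(U, H) = -63 + 7*((U + 6)*(H + H)) = -63 + 7*((6 + U)*(2*H)) = -63 + 7*(2*H*(6 + U)) = -63 + 14*H*(6 + U))
h(-8, S)³ = (-63 + 84*(-4) + 14*(-4)*(-8))³ = (-63 - 336 + 448)³ = 49³ = 117649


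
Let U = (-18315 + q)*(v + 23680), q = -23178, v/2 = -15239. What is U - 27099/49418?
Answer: 13939306273953/49418 ≈ 2.8207e+8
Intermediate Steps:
v = -30478 (v = 2*(-15239) = -30478)
U = 282069414 (U = (-18315 - 23178)*(-30478 + 23680) = -41493*(-6798) = 282069414)
U - 27099/49418 = 282069414 - 27099/49418 = 13939306273953/49418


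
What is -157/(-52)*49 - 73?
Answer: 3897/52 ≈ 74.942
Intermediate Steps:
-157/(-52)*49 - 73 = -157*(-1/52)*49 - 73 = (157/52)*49 - 73 = 7693/52 - 73 = 3897/52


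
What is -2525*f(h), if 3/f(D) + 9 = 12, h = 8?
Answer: -2525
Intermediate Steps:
f(D) = 1 (f(D) = 3/(-9 + 12) = 3/3 = 3*(⅓) = 1)
-2525*f(h) = -2525*1 = -2525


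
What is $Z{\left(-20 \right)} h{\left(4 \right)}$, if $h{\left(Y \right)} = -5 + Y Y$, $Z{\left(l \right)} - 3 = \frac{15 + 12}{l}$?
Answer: $\frac{363}{20} \approx 18.15$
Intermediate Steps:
$Z{\left(l \right)} = 3 + \frac{27}{l}$ ($Z{\left(l \right)} = 3 + \frac{15 + 12}{l} = 3 + \frac{27}{l}$)
$h{\left(Y \right)} = -5 + Y^{2}$
$Z{\left(-20 \right)} h{\left(4 \right)} = \left(3 + \frac{27}{-20}\right) \left(-5 + 4^{2}\right) = \left(3 + 27 \left(- \frac{1}{20}\right)\right) \left(-5 + 16\right) = \left(3 - \frac{27}{20}\right) 11 = \frac{33}{20} \cdot 11 = \frac{363}{20}$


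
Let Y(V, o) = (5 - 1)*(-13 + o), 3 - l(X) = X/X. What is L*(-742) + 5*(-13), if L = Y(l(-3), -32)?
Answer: 133495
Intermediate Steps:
l(X) = 2 (l(X) = 3 - X/X = 3 - 1*1 = 3 - 1 = 2)
Y(V, o) = -52 + 4*o (Y(V, o) = 4*(-13 + o) = -52 + 4*o)
L = -180 (L = -52 + 4*(-32) = -52 - 128 = -180)
L*(-742) + 5*(-13) = -180*(-742) + 5*(-13) = 133560 - 65 = 133495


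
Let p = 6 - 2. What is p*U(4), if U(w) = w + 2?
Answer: 24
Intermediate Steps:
U(w) = 2 + w
p = 4
p*U(4) = 4*(2 + 4) = 4*6 = 24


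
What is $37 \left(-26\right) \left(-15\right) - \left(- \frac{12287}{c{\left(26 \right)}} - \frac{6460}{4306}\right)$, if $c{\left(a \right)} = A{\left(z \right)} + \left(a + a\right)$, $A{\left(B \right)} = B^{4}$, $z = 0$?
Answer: $\frac{1642146951}{111956} \approx 14668.0$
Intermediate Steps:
$c{\left(a \right)} = 2 a$ ($c{\left(a \right)} = 0^{4} + \left(a + a\right) = 0 + 2 a = 2 a$)
$37 \left(-26\right) \left(-15\right) - \left(- \frac{12287}{c{\left(26 \right)}} - \frac{6460}{4306}\right) = 37 \left(-26\right) \left(-15\right) - \left(- \frac{12287}{2 \cdot 26} - \frac{6460}{4306}\right) = \left(-962\right) \left(-15\right) - \left(- \frac{12287}{52} - \frac{3230}{2153}\right) = 14430 - \left(\left(-12287\right) \frac{1}{52} - \frac{3230}{2153}\right) = 14430 - \left(- \frac{12287}{52} - \frac{3230}{2153}\right) = 14430 - - \frac{26621871}{111956} = 14430 + \frac{26621871}{111956} = \frac{1642146951}{111956}$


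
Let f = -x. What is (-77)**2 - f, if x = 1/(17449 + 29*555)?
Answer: 198882377/33544 ≈ 5929.0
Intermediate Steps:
x = 1/33544 (x = 1/(17449 + 16095) = 1/33544 ≈ 2.9812e-5)
f = -1/33544 (f = -1*1/33544 = -1/33544 ≈ -2.9812e-5)
(-77)**2 - f = (-77)**2 - 1*(-1/33544) = 5929 + 1/33544 = 198882377/33544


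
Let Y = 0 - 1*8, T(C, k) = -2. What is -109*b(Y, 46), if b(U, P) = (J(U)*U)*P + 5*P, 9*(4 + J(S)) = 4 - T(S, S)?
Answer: -476330/3 ≈ -1.5878e+5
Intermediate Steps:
Y = -8 (Y = 0 - 8 = -8)
J(S) = -10/3 (J(S) = -4 + (4 - 1*(-2))/9 = -4 + (4 + 2)/9 = -4 + (⅑)*6 = -4 + ⅔ = -10/3)
b(U, P) = 5*P - 10*P*U/3 (b(U, P) = (-10*U/3)*P + 5*P = -10*P*U/3 + 5*P = 5*P - 10*P*U/3)
-109*b(Y, 46) = -545*46*(3 - 2*(-8))/3 = -545*46*(3 + 16)/3 = -545*46*19/3 = -109*4370/3 = -476330/3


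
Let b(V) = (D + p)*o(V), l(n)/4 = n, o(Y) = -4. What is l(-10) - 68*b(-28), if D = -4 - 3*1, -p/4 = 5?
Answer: -7384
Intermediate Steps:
p = -20 (p = -4*5 = -20)
l(n) = 4*n
D = -7 (D = -4 - 3 = -7)
b(V) = 108 (b(V) = (-7 - 20)*(-4) = -27*(-4) = 108)
l(-10) - 68*b(-28) = 4*(-10) - 68*108 = -40 - 7344 = -7384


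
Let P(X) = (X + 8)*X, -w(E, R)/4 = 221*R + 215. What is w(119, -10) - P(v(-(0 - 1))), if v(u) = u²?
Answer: 7971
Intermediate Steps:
w(E, R) = -860 - 884*R (w(E, R) = -4*(221*R + 215) = -4*(215 + 221*R) = -860 - 884*R)
P(X) = X*(8 + X) (P(X) = (8 + X)*X = X*(8 + X))
w(119, -10) - P(v(-(0 - 1))) = (-860 - 884*(-10)) - (-(0 - 1))²*(8 + (-(0 - 1))²) = (-860 + 8840) - (-1*(-1))²*(8 + (-1*(-1))²) = 7980 - 1²*(8 + 1²) = 7980 - (8 + 1) = 7980 - 9 = 7971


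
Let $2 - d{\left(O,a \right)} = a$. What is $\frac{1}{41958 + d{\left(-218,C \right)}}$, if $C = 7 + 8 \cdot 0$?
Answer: $\frac{1}{41953} \approx 2.3836 \cdot 10^{-5}$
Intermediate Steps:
$C = 7$ ($C = 7 + 0 = 7$)
$d{\left(O,a \right)} = 2 - a$
$\frac{1}{41958 + d{\left(-218,C \right)}} = \frac{1}{41958 + \left(2 - 7\right)} = \frac{1}{41958 - 5} = \frac{1}{41953}$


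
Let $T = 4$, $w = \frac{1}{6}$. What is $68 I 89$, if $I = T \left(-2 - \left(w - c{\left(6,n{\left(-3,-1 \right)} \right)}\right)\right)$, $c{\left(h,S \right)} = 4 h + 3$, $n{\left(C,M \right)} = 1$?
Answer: $\frac{1803496}{3} \approx 6.0117 \cdot 10^{5}$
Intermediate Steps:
$w = \frac{1}{6} \approx 0.16667$
$c{\left(h,S \right)} = 3 + 4 h$
$I = \frac{298}{3}$ ($I = 4 \left(-2 + \left(\left(3 + 4 \cdot 6\right) - \frac{1}{6}\right)\right) = 4 \left(-2 + \left(\left(3 + 24\right) - \frac{1}{6}\right)\right) = 4 \left(-2 + \left(27 - \frac{1}{6}\right)\right) = 4 \left(-2 + \frac{161}{6}\right) = 4 \cdot \frac{149}{6} = \frac{298}{3} \approx 99.333$)
$68 I 89 = 68 \cdot \frac{298}{3} \cdot 89 = \frac{20264}{3} \cdot 89 = \frac{1803496}{3}$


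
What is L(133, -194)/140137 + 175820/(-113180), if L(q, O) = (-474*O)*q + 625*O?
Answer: 67292309415/793035283 ≈ 84.854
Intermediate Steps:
L(q, O) = 625*O - 474*O*q (L(q, O) = -474*O*q + 625*O = 625*O - 474*O*q)
L(133, -194)/140137 + 175820/(-113180) = -194*(625 - 474*133)/140137 + 175820/(-113180) = -194*(625 - 63042)*(1/140137) + 175820*(-1/113180) = -194*(-62417)*(1/140137) - 8791/5659 = 12108898*(1/140137) - 8791/5659 = 12108898/140137 - 8791/5659 = 67292309415/793035283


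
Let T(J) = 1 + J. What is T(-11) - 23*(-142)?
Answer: 3256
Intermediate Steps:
T(-11) - 23*(-142) = (1 - 11) - 23*(-142) = -10 + 3266 = 3256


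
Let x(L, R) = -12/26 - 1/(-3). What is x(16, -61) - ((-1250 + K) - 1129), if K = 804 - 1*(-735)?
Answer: 32755/39 ≈ 839.87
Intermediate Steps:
x(L, R) = -5/39 (x(L, R) = -12*1/26 - 1*(-⅓) = -6/13 + ⅓ = -5/39)
K = 1539 (K = 804 + 735 = 1539)
x(16, -61) - ((-1250 + K) - 1129) = -5/39 - ((-1250 + 1539) - 1129) = -5/39 - (289 - 1129) = -5/39 - 1*(-840) = -5/39 + 840 = 32755/39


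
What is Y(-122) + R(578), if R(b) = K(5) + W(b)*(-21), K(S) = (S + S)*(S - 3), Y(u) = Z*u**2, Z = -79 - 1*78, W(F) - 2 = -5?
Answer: -2336705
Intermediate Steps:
W(F) = -3 (W(F) = 2 - 5 = -3)
Z = -157 (Z = -79 - 78 = -157)
Y(u) = -157*u**2
K(S) = 2*S*(-3 + S) (K(S) = (2*S)*(-3 + S) = 2*S*(-3 + S))
R(b) = 83 (R(b) = 2*5*(-3 + 5) - 3*(-21) = 2*5*2 + 63 = 20 + 63 = 83)
Y(-122) + R(578) = -157*(-122)**2 + 83 = -157*14884 + 83 = -2336788 + 83 = -2336705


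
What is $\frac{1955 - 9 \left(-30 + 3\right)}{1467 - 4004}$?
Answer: $- \frac{2198}{2537} \approx -0.86638$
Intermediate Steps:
$\frac{1955 - 9 \left(-30 + 3\right)}{1467 - 4004} = \frac{1955 - -243}{-2537} = \left(1955 + 243\right) \left(- \frac{1}{2537}\right) = 2198 \left(- \frac{1}{2537}\right) = - \frac{2198}{2537}$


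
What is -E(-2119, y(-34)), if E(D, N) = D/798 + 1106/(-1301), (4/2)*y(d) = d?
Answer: 3639407/1038198 ≈ 3.5055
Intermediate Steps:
y(d) = d/2
E(D, N) = -1106/1301 + D/798 (E(D, N) = D*(1/798) + 1106*(-1/1301) = D/798 - 1106/1301 = -1106/1301 + D/798)
-E(-2119, y(-34)) = -(-1106/1301 + (1/798)*(-2119)) = -(-1106/1301 - 2119/798) = -1*(-3639407/1038198) = 3639407/1038198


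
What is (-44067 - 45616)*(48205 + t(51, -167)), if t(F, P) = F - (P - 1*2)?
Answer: -4342899275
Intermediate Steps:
t(F, P) = 2 + F - P (t(F, P) = F - (P - 2) = F - (-2 + P) = F + (2 - P) = 2 + F - P)
(-44067 - 45616)*(48205 + t(51, -167)) = (-44067 - 45616)*(48205 + (2 + 51 - 1*(-167))) = -89683*(48205 + (2 + 51 + 167)) = -89683*(48205 + 220) = -89683*48425 = -4342899275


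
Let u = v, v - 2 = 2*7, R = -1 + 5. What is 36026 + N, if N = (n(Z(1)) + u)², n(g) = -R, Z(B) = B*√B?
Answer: 36170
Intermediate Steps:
R = 4
Z(B) = B^(3/2)
v = 16 (v = 2 + 2*7 = 2 + 14 = 16)
n(g) = -4 (n(g) = -1*4 = -4)
u = 16
N = 144 (N = (-4 + 16)² = 12² = 144)
36026 + N = 36026 + 144 = 36170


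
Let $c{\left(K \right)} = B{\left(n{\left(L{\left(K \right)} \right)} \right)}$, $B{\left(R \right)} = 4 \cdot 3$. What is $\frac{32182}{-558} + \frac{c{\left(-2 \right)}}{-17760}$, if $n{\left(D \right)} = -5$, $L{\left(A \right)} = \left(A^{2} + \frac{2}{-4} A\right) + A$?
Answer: $- \frac{23814959}{412920} \approx -57.674$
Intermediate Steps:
$L{\left(A \right)} = A^{2} + \frac{A}{2}$ ($L{\left(A \right)} = \left(A^{2} + 2 \left(- \frac{1}{4}\right) A\right) + A = \left(A^{2} - \frac{A}{2}\right) + A = A^{2} + \frac{A}{2}$)
$B{\left(R \right)} = 12$
$c{\left(K \right)} = 12$
$\frac{32182}{-558} + \frac{c{\left(-2 \right)}}{-17760} = \frac{32182}{-558} + \frac{12}{-17760} = 32182 \left(- \frac{1}{558}\right) + 12 \left(- \frac{1}{17760}\right) = - \frac{16091}{279} - \frac{1}{1480} = - \frac{23814959}{412920}$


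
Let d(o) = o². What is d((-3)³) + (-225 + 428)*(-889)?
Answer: -179738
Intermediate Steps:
d((-3)³) + (-225 + 428)*(-889) = ((-3)³)² + (-225 + 428)*(-889) = (-27)² + 203*(-889) = 729 - 180467 = -179738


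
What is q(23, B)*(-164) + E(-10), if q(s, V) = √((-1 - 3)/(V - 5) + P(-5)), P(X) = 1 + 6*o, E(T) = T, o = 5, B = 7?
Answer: -10 - 164*√29 ≈ -893.17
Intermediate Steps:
P(X) = 31 (P(X) = 1 + 6*5 = 1 + 30 = 31)
q(s, V) = √(31 - 4/(-5 + V)) (q(s, V) = √((-1 - 3)/(V - 5) + 31) = √(-4/(-5 + V) + 31) = √(31 - 4/(-5 + V)))
q(23, B)*(-164) + E(-10) = √((-159 + 31*7)/(-5 + 7))*(-164) - 10 = √((-159 + 217)/2)*(-164) - 10 = √((½)*58)*(-164) - 10 = √29*(-164) - 10 = -164*√29 - 10 = -10 - 164*√29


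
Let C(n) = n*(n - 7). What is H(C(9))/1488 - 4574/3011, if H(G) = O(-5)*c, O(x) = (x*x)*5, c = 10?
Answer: -1521181/2240184 ≈ -0.67904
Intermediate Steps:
C(n) = n*(-7 + n)
O(x) = 5*x² (O(x) = x²*5 = 5*x²)
H(G) = 1250 (H(G) = (5*(-5)²)*10 = (5*25)*10 = 125*10 = 1250)
H(C(9))/1488 - 4574/3011 = 1250/1488 - 4574/3011 = 1250*(1/1488) - 4574*1/3011 = 625/744 - 4574/3011 = -1521181/2240184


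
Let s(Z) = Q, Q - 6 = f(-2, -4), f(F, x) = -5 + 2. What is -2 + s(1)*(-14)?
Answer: -44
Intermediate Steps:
f(F, x) = -3
Q = 3 (Q = 6 - 3 = 3)
s(Z) = 3
-2 + s(1)*(-14) = -2 + 3*(-14) = -2 - 42 = -44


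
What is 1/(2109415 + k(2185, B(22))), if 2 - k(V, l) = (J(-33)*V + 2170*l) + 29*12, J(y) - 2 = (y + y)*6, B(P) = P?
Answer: 1/2922219 ≈ 3.4221e-7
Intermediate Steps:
J(y) = 2 + 12*y (J(y) = 2 + (y + y)*6 = 2 + (2*y)*6 = 2 + 12*y)
k(V, l) = -346 - 2170*l + 394*V (k(V, l) = 2 - (((2 + 12*(-33))*V + 2170*l) + 29*12) = 2 - (((2 - 396)*V + 2170*l) + 348) = 2 - ((-394*V + 2170*l) + 348) = 2 - (348 - 394*V + 2170*l) = 2 + (-348 - 2170*l + 394*V) = -346 - 2170*l + 394*V)
1/(2109415 + k(2185, B(22))) = 1/(2109415 + (-346 - 2170*22 + 394*2185)) = 1/(2109415 + (-346 - 47740 + 860890)) = 1/(2109415 + 812804) = 1/2922219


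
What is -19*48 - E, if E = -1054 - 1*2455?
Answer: 2597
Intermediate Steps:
E = -3509 (E = -1054 - 2455 = -3509)
-19*48 - E = -19*48 - 1*(-3509) = -912 + 3509 = 2597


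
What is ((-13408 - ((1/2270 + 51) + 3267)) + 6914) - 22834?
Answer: -74106421/2270 ≈ -32646.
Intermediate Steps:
((-13408 - ((1/2270 + 51) + 3267)) + 6914) - 22834 = ((-13408 - (115771/2270 + 3267)) + 6914) - 22834 = ((-13408 - 1*7531861/2270) + 6914) - 22834 = ((-13408 - 7531861/2270) + 6914) - 22834 = (-37968021/2270 + 6914) - 22834 = -22273241/2270 - 22834 = -74106421/2270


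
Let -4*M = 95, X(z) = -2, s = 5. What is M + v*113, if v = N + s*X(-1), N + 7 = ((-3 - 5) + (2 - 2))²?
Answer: 21149/4 ≈ 5287.3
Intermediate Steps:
N = 57 (N = -7 + ((-3 - 5) + (2 - 2))² = -7 + (-8 + 0)² = -7 + (-8)² = -7 + 64 = 57)
v = 47 (v = 57 + 5*(-2) = 57 - 10 = 47)
M = -95/4 (M = -¼*95 = -95/4 ≈ -23.750)
M + v*113 = -95/4 + 47*113 = -95/4 + 5311 = 21149/4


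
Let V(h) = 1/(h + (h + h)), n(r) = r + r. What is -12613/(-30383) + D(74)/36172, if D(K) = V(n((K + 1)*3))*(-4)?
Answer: 153980104267/370917183150 ≈ 0.41513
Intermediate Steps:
n(r) = 2*r
V(h) = 1/(3*h) (V(h) = 1/(h + 2*h) = 1/(3*h))
D(K) = -4/(3*(6 + 6*K)) (D(K) = (1/(3*((2*((K + 1)*3)))))*(-4) = (1/(3*((2*((1 + K)*3)))))*(-4) = (1/(3*((2*(3 + 3*K)))))*(-4) = (1/(3*(6 + 6*K)))*(-4) = -4/(3*(6 + 6*K)))
-12613/(-30383) + D(74)/36172 = -12613/(-30383) - 2/(9 + 9*74)/36172 = -12613*(-1/30383) - 2/(9 + 666)*(1/36172) = 12613/30383 - 2/675*(1/36172) = 12613/30383 - 2*1/675*(1/36172) = 12613/30383 - 2/675*1/36172 = 12613/30383 - 1/12208050 = 153980104267/370917183150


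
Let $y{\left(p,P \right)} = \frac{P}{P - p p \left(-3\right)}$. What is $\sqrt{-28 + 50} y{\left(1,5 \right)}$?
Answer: $\frac{5 \sqrt{22}}{8} \approx 2.9315$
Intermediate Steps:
$y{\left(p,P \right)} = \frac{P}{P + 3 p^{2}}$ ($y{\left(p,P \right)} = \frac{P}{P - p^{2} \left(-3\right)} = \frac{P}{P - - 3 p^{2}} = \frac{P}{P + 3 p^{2}}$)
$\sqrt{-28 + 50} y{\left(1,5 \right)} = \sqrt{-28 + 50} \frac{5}{5 + 3 \cdot 1^{2}} = \sqrt{22} \frac{5}{5 + 3 \cdot 1} = \sqrt{22} \frac{5}{5 + 3} = \sqrt{22} \cdot \frac{5}{8} = \frac{5 \sqrt{22}}{8}$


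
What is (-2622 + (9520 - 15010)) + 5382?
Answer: -2730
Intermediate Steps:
(-2622 + (9520 - 15010)) + 5382 = (-2622 - 5490) + 5382 = -8112 + 5382 = -2730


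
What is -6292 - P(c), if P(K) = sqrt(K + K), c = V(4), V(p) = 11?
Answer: -6292 - sqrt(22) ≈ -6296.7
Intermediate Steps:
c = 11
P(K) = sqrt(2)*sqrt(K) (P(K) = sqrt(2*K) = sqrt(2)*sqrt(K))
-6292 - P(c) = -6292 - sqrt(2)*sqrt(11) = -6292 - sqrt(22)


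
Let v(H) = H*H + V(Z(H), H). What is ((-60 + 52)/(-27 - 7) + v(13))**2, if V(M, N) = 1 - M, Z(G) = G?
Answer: 7144929/289 ≈ 24723.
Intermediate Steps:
v(H) = 1 + H**2 - H (v(H) = H*H + (1 - H) = H**2 + (1 - H) = 1 + H**2 - H)
((-60 + 52)/(-27 - 7) + v(13))**2 = ((-60 + 52)/(-27 - 7) + (1 + 13**2 - 1*13))**2 = (-8/(-34) + (1 + 169 - 13))**2 = (-8*(-1/34) + 157)**2 = (4/17 + 157)**2 = (2673/17)**2 = 7144929/289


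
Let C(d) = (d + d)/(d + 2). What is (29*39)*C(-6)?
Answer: 3393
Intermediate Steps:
C(d) = 2*d/(2 + d) (C(d) = (2*d)/(2 + d) = 2*d/(2 + d))
(29*39)*C(-6) = (29*39)*(2*(-6)/(2 - 6)) = 1131*(2*(-6)/(-4)) = 1131*(2*(-6)*(-¼)) = 1131*3 = 3393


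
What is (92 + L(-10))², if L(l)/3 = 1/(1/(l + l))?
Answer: 1024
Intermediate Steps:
L(l) = 6*l (L(l) = 3/(1/(l + l)) = 3/(1/(2*l)) = 3/((1/(2*l))) = 3*(2*l) = 6*l)
(92 + L(-10))² = (92 + 6*(-10))² = (92 - 60)² = 32² = 1024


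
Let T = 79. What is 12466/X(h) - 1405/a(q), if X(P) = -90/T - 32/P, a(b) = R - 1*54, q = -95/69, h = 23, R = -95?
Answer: -1684248694/342551 ≈ -4916.8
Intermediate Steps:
q = -95/69 (q = -95*1/69 = -95/69 ≈ -1.3768)
a(b) = -149 (a(b) = -95 - 1*54 = -95 - 54 = -149)
X(P) = -90/79 - 32/P
12466/X(h) - 1405/a(q) = 12466/(-90/79 - 32/23) - 1405/(-149) = 12466/(-90/79 - 32*1/23) - 1405*(-1/149) = 12466/(-90/79 - 32/23) + 1405/149 = 12466/(-4598/1817) + 1405/149 = 12466*(-1817/4598) + 1405/149 = -11325361/2299 + 1405/149 = -1684248694/342551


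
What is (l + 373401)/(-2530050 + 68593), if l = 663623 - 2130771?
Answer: 1093747/2461457 ≈ 0.44435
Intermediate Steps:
l = -1467148
(l + 373401)/(-2530050 + 68593) = (-1467148 + 373401)/(-2530050 + 68593) = -1093747/(-2461457) = -1093747*(-1/2461457) = 1093747/2461457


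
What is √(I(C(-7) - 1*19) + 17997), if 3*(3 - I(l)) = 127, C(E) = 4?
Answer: √161619/3 ≈ 134.01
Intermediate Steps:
I(l) = -118/3 (I(l) = 3 - ⅓*127 = 3 - 127/3 = -118/3)
√(I(C(-7) - 1*19) + 17997) = √(-118/3 + 17997) = √(53873/3) = √161619/3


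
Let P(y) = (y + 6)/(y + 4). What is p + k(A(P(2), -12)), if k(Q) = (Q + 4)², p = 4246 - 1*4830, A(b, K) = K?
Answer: -520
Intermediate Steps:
P(y) = (6 + y)/(4 + y)
p = -584 (p = 4246 - 4830 = -584)
k(Q) = (4 + Q)²
p + k(A(P(2), -12)) = -584 + (4 - 12)² = -584 + (-8)² = -584 + 64 = -520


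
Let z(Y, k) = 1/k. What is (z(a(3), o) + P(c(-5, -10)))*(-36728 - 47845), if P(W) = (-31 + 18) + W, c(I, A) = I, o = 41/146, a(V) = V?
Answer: 50067216/41 ≈ 1.2212e+6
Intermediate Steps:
o = 41/146 (o = 41*(1/146) = 41/146 ≈ 0.28082)
P(W) = -13 + W
(z(a(3), o) + P(c(-5, -10)))*(-36728 - 47845) = (1/(41/146) + (-13 - 5))*(-36728 - 47845) = (146/41 - 18)*(-84573) = -592/41*(-84573) = 50067216/41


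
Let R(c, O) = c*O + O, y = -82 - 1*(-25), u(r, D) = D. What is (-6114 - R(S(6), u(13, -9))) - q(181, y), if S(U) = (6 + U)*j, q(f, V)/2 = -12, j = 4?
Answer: -5649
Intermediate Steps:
y = -57 (y = -82 + 25 = -57)
q(f, V) = -24 (q(f, V) = 2*(-12) = -24)
S(U) = 24 + 4*U (S(U) = (6 + U)*4 = 24 + 4*U)
R(c, O) = O + O*c (R(c, O) = O*c + O = O + O*c)
(-6114 - R(S(6), u(13, -9))) - q(181, y) = (-6114 - (-9)*(1 + (24 + 4*6))) - 1*(-24) = (-6114 - (-9)*(1 + (24 + 24))) + 24 = (-6114 - (-9)*(1 + 48)) + 24 = (-6114 - (-9)*49) + 24 = (-6114 - 1*(-441)) + 24 = (-6114 + 441) + 24 = -5673 + 24 = -5649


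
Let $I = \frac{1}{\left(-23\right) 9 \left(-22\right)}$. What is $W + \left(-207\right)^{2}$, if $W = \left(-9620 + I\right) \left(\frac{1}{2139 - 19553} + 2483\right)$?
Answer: $- \frac{210097587156675}{8811484} \approx -2.3844 \cdot 10^{7}$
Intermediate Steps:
$I = \frac{1}{4554}$ ($I = \frac{1}{\left(-207\right) \left(-22\right)} = \frac{1}{4554} \approx 0.00021959$)
$W = - \frac{210475150434591}{8811484}$ ($W = \left(-9620 + \frac{1}{4554}\right) \left(\frac{1}{2139 - 19553} + 2483\right) = - \frac{43809479 \left(\frac{1}{-17414} + 2483\right)}{4554} = - \frac{43809479 \left(- \frac{1}{17414} + 2483\right)}{4554} = \left(- \frac{43809479}{4554}\right) \frac{43238961}{17414} = - \frac{210475150434591}{8811484} \approx -2.3886 \cdot 10^{7}$)
$W + \left(-207\right)^{2} = - \frac{210475150434591}{8811484} + \left(-207\right)^{2} = - \frac{210475150434591}{8811484} + 42849 = - \frac{210097587156675}{8811484}$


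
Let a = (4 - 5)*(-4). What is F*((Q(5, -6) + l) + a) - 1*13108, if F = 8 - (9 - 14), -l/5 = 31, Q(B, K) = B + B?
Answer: -14941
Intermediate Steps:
Q(B, K) = 2*B
l = -155 (l = -5*31 = -155)
F = 13 (F = 8 - 1*(-5) = 8 + 5 = 13)
a = 4 (a = -1*(-4) = 4)
F*((Q(5, -6) + l) + a) - 1*13108 = 13*((2*5 - 155) + 4) - 1*13108 = 13*((10 - 155) + 4) - 13108 = 13*(-145 + 4) - 13108 = 13*(-141) - 13108 = -1833 - 13108 = -14941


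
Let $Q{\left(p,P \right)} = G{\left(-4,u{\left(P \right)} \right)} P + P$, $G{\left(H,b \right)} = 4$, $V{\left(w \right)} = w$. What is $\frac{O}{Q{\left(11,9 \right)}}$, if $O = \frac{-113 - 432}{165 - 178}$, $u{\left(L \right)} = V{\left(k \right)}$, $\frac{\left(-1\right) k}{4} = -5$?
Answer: $\frac{109}{117} \approx 0.93162$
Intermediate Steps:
$k = 20$ ($k = \left(-4\right) \left(-5\right) = 20$)
$u{\left(L \right)} = 20$
$Q{\left(p,P \right)} = 5 P$ ($Q{\left(p,P \right)} = 4 P + P = 5 P$)
$O = \frac{545}{13}$ ($O = - \frac{545}{-13} = \left(-545\right) \left(- \frac{1}{13}\right) = \frac{545}{13} \approx 41.923$)
$\frac{O}{Q{\left(11,9 \right)}} = \frac{545}{13 \cdot 5 \cdot 9} = \frac{545}{13 \cdot 45} = \frac{545}{13} \cdot \frac{1}{45} = \frac{109}{117}$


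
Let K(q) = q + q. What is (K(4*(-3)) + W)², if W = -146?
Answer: 28900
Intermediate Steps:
K(q) = 2*q
(K(4*(-3)) + W)² = (2*(4*(-3)) - 146)² = (2*(-12) - 146)² = (-24 - 146)² = (-170)² = 28900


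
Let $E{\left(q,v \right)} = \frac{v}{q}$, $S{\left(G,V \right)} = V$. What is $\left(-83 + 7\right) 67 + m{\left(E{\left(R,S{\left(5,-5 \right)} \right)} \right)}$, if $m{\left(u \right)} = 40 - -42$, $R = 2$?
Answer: $-5010$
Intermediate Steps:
$m{\left(u \right)} = 82$ ($m{\left(u \right)} = 40 + 42 = 82$)
$\left(-83 + 7\right) 67 + m{\left(E{\left(R,S{\left(5,-5 \right)} \right)} \right)} = \left(-83 + 7\right) 67 + 82 = \left(-76\right) 67 + 82 = -5092 + 82 = -5010$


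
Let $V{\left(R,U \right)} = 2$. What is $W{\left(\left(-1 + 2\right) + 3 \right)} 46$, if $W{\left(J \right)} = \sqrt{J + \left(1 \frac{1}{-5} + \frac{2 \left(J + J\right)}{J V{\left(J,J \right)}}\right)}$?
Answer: $\frac{46 \sqrt{145}}{5} \approx 110.78$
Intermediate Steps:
$W{\left(J \right)} = \sqrt{\frac{9}{5} + J}$ ($W{\left(J \right)} = \sqrt{J + \left(1 \frac{1}{-5} + \frac{2 \left(J + J\right)}{J 2}\right)} = \sqrt{J + \left(1 \left(- \frac{1}{5}\right) + \frac{2 \cdot 2 J}{2 J}\right)} = \sqrt{J + \left(- \frac{1}{5} + 4 J \frac{1}{2 J}\right)} = \sqrt{J + \left(- \frac{1}{5} + 2\right)} = \sqrt{J + \frac{9}{5}} = \sqrt{\frac{9}{5} + J}$)
$W{\left(\left(-1 + 2\right) + 3 \right)} 46 = \frac{\sqrt{45 + 25 \left(\left(-1 + 2\right) + 3\right)}}{5} \cdot 46 = \frac{\sqrt{45 + 25 \left(1 + 3\right)}}{5} \cdot 46 = \frac{\sqrt{45 + 25 \cdot 4}}{5} \cdot 46 = \frac{\sqrt{45 + 100}}{5} \cdot 46 = \frac{\sqrt{145}}{5} \cdot 46 = \frac{46 \sqrt{145}}{5}$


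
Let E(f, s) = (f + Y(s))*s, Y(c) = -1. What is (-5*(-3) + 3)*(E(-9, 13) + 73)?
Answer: -1026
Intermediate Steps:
E(f, s) = s*(-1 + f) (E(f, s) = (f - 1)*s = (-1 + f)*s = s*(-1 + f))
(-5*(-3) + 3)*(E(-9, 13) + 73) = (-5*(-3) + 3)*(13*(-1 - 9) + 73) = (15 + 3)*(13*(-10) + 73) = 18*(-130 + 73) = 18*(-57) = -1026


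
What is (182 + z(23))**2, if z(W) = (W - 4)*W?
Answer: 383161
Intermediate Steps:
z(W) = W*(-4 + W) (z(W) = (-4 + W)*W = W*(-4 + W))
(182 + z(23))**2 = (182 + 23*(-4 + 23))**2 = (182 + 23*19)**2 = (182 + 437)**2 = 619**2 = 383161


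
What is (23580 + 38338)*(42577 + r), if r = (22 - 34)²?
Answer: 2645198878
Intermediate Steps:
r = 144 (r = (-12)² = 144)
(23580 + 38338)*(42577 + r) = (23580 + 38338)*(42577 + 144) = 61918*42721 = 2645198878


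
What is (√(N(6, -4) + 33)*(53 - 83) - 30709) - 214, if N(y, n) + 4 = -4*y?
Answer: -30923 - 30*√5 ≈ -30990.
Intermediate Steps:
N(y, n) = -4 - 4*y
(√(N(6, -4) + 33)*(53 - 83) - 30709) - 214 = (√((-4 - 4*6) + 33)*(53 - 83) - 30709) - 214 = (√((-4 - 24) + 33)*(-30) - 30709) - 214 = (√(-28 + 33)*(-30) - 30709) - 214 = (√5*(-30) - 30709) - 214 = (-30*√5 - 30709) - 214 = (-30709 - 30*√5) - 214 = -30923 - 30*√5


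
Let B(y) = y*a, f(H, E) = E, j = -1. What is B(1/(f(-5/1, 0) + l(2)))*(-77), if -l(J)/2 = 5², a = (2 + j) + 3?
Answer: 154/25 ≈ 6.1600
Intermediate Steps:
a = 4 (a = (2 - 1) + 3 = 1 + 3 = 4)
l(J) = -50 (l(J) = -2*5² = -2*25 = -50)
B(y) = 4*y (B(y) = y*4 = 4*y)
B(1/(f(-5/1, 0) + l(2)))*(-77) = (4/(0 - 50))*(-77) = (4/(-50))*(-77) = (4*(-1/50))*(-77) = -2/25*(-77) = 154/25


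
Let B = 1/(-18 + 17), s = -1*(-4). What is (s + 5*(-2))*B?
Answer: 6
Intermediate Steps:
s = 4
B = -1 (B = 1/(-1) = -1)
(s + 5*(-2))*B = (4 + 5*(-2))*(-1) = (4 - 10)*(-1) = -6*(-1) = 6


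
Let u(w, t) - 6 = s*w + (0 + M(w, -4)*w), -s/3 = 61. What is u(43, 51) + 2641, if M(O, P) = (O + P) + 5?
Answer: -3330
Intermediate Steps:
M(O, P) = 5 + O + P
s = -183 (s = -3*61 = -183)
u(w, t) = 6 - 183*w + w*(1 + w) (u(w, t) = 6 + (-183*w + (0 + (5 + w - 4)*w)) = 6 + (-183*w + (0 + (1 + w)*w)) = 6 + (-183*w + (0 + w*(1 + w))) = 6 + (-183*w + w*(1 + w)) = 6 - 183*w + w*(1 + w))
u(43, 51) + 2641 = (6 + 43² - 182*43) + 2641 = (6 + 1849 - 7826) + 2641 = -5971 + 2641 = -3330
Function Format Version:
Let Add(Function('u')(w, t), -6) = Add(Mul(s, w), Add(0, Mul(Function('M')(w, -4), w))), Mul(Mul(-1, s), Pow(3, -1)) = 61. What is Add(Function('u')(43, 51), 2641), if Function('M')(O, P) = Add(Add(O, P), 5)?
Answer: -3330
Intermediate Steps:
Function('M')(O, P) = Add(5, O, P)
s = -183 (s = Mul(-3, 61) = -183)
Function('u')(w, t) = Add(6, Mul(-183, w), Mul(w, Add(1, w))) (Function('u')(w, t) = Add(6, Add(Mul(-183, w), Add(0, Mul(Add(5, w, -4), w)))) = Add(6, Add(Mul(-183, w), Add(0, Mul(Add(1, w), w)))) = Add(6, Add(Mul(-183, w), Add(0, Mul(w, Add(1, w))))) = Add(6, Add(Mul(-183, w), Mul(w, Add(1, w)))) = Add(6, Mul(-183, w), Mul(w, Add(1, w))))
Add(Function('u')(43, 51), 2641) = Add(Add(6, Pow(43, 2), Mul(-182, 43)), 2641) = Add(Add(6, 1849, -7826), 2641) = Add(-5971, 2641) = -3330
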